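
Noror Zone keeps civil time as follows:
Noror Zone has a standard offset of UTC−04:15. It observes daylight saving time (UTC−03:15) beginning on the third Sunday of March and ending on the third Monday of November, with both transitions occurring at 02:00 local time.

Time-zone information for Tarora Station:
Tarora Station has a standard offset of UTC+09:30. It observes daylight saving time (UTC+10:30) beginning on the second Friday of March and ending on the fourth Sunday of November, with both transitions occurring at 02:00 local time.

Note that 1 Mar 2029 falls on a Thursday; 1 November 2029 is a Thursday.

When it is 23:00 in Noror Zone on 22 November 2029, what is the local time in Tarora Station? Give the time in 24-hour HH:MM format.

1 March 2029 is a Thursday, so the first Sunday is March 4 and the third is March 18.
1 November 2029 is a Thursday, so the first Monday is November 5 and the third is November 19.
Daylight saving runs 18 March – 19 November; 22 November 2029 is outside that window, so Noror Zone is on standard time at UTC−04:15.
23:00 Noror Zone + 4h15m = 03:15 UTC (rolling into the next day, 23 November 2029).
1 March 2029 is a Thursday, so the first Friday is March 2 and the second is March 9.
1 November 2029 is a Thursday, so the first Sunday is November 4 and the fourth is November 25.
At the standard offset (UTC+09:30), 03:15 UTC + 9h30m = 12:45 Tarora Station standard time.
The standard-time date in Tarora Station, 23 November 2029, lies within the daylight-saving period (9 March – 25 November), so Tarora Station is on daylight time, UTC+10:30.
03:15 UTC + 10h30m = 13:45 Tarora Station.

13:45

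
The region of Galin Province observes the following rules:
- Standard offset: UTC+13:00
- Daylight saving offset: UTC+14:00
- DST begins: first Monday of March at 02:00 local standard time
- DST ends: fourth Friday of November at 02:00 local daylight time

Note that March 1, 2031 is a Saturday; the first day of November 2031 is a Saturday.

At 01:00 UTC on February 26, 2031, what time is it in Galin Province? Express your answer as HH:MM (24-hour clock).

1 March 2031 is a Saturday, so the first Monday is March 3.
1 November 2031 is a Saturday, so the first Friday is November 7 and the fourth is November 28.
At the standard offset (UTC+13:00), 01:00 UTC + 13h = 14:00 Galin Province standard time.
Daylight saving runs 3 March – 28 November; the standard-time date in Galin Province, February 26, 2031, is outside that window, so Galin Province is on standard time at UTC+13:00.
01:00 UTC + 13h = 14:00 local.

14:00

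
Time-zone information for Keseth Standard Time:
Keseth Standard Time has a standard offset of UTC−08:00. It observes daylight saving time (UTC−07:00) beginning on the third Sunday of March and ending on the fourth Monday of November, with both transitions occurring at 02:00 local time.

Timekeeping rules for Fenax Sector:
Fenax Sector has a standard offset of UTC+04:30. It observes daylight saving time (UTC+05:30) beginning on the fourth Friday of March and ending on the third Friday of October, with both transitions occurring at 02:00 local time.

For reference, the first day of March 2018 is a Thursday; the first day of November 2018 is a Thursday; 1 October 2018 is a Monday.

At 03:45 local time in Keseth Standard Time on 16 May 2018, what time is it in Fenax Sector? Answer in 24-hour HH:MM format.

16:15

1 March 2018 is a Thursday, so the first Sunday is March 4 and the third is March 18.
1 November 2018 is a Thursday, so the first Monday is November 5 and the fourth is November 26.
16 May 2018 lies within the daylight-saving period (18 March – 26 November), so Keseth Standard Time is on daylight time, UTC−07:00.
03:45 Keseth Standard Time + 7h = 10:45 UTC.
1 March 2018 is a Thursday, so the first Friday is March 2 and the fourth is March 23.
1 October 2018 is a Monday, so the first Friday is October 5 and the third is October 19.
At the standard offset (UTC+04:30), 10:45 UTC + 4h30m = 15:15 Fenax Sector standard time.
Daylight saving runs 23 March – 19 October; the standard-time date in Fenax Sector, 16 May 2018, is inside that window, so Fenax Sector is at UTC+05:30.
10:45 UTC + 5h30m = 16:15 Fenax Sector.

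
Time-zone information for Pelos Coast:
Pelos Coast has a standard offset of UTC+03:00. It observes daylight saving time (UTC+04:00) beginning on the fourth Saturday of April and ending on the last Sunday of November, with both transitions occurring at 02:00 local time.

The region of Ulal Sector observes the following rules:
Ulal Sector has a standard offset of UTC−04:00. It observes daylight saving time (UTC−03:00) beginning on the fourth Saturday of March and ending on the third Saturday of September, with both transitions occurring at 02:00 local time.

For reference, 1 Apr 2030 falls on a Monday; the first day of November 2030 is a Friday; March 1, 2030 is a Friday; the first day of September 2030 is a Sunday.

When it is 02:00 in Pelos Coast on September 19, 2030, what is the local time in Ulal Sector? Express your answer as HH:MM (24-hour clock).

19:00

1 April 2030 is a Monday, so the first Saturday is April 6 and the fourth is April 27.
1 November 2030 is a Friday, so Sundays fall on 3, 10, 17, 24; the last is November 24.
September 19, 2030 lies within the daylight-saving period (27 April – 24 November), so Pelos Coast is on daylight time, UTC+04:00.
02:00 Pelos Coast − 4h = 22:00 UTC (rolling into the previous day, 18 September 2030).
1 March 2030 is a Friday, so the first Saturday is March 2 and the fourth is March 23.
1 September 2030 is a Sunday, so the first Saturday is September 7 and the third is September 21.
At the standard offset (UTC−04:00), 22:00 UTC − 4h = 18:00 Ulal Sector standard time.
The standard-time date in Ulal Sector, September 18, 2030, falls between 23 March and 21 September, so daylight saving is in effect and Ulal Sector is at UTC−03:00.
22:00 UTC − 3h = 19:00 Ulal Sector.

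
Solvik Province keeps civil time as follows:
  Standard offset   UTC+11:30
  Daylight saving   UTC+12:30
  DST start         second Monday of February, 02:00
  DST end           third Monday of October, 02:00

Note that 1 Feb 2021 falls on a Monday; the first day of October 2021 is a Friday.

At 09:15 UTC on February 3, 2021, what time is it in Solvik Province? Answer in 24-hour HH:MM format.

20:45

1 February 2021 is a Monday, so the first Monday is February 1 and the second is February 8.
1 October 2021 is a Friday, so the first Monday is October 4 and the third is October 18.
At the standard offset (UTC+11:30), 09:15 UTC + 11h30m = 20:45 Solvik Province standard time.
The standard-time date in Solvik Province, February 3, 2021, is outside the daylight-saving period (8 February – 18 October), so Solvik Province is on standard time, UTC+11:30.
09:15 UTC + 11h30m = 20:45 local.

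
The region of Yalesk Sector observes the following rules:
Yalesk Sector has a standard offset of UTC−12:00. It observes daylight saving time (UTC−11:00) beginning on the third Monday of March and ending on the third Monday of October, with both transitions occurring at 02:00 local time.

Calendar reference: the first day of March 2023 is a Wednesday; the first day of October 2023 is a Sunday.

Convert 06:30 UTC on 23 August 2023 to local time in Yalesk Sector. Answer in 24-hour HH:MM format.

1 March 2023 is a Wednesday, so the first Monday is March 6 and the third is March 20.
1 October 2023 is a Sunday, so the first Monday is October 2 and the third is October 16.
At the standard offset (UTC−12:00), 06:30 UTC − 12h = 18:30 Yalesk Sector standard time (rolling into the previous day, 22 August 2023).
The standard-time date in Yalesk Sector, 22 August 2023, lies within the daylight-saving period (20 March – 16 October), so Yalesk Sector is on daylight time, UTC−11:00.
06:30 UTC − 11h = 19:30 local (rolling into the previous day, 22 August 2023).

19:30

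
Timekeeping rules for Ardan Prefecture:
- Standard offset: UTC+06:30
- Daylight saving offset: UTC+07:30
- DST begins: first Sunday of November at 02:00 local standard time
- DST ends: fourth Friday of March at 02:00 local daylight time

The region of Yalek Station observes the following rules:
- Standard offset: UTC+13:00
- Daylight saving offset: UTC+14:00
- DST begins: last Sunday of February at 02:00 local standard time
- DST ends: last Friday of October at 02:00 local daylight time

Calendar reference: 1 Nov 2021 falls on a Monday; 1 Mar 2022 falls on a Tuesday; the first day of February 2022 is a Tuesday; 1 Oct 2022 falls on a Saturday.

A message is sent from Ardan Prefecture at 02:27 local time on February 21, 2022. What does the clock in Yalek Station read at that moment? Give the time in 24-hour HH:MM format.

07:57

1 November 2021 is a Monday, so the first Sunday is November 7.
1 March 2022 is a Tuesday, so the first Friday is March 4 and the fourth is March 25.
February 21, 2022 falls between 7 November 2021 and 25 March 2022, so daylight saving is in effect and Ardan Prefecture is at UTC+07:30.
02:27 Ardan Prefecture − 7h30m = 18:57 UTC (rolling into the previous day, 20 February 2022).
1 February 2022 is a Tuesday, so Sundays fall on 6, 13, 20, 27; the last is February 27.
1 October 2022 is a Saturday, so Fridays fall on 7, 14, 21, 28; the last is October 28.
At the standard offset (UTC+13:00), 18:57 UTC + 13h = 07:57 Yalek Station standard time (rolling into the next day, 21 February 2022).
The standard-time date in Yalek Station, February 21, 2022, does not fall between 27 February and 28 October, so daylight saving is not in effect and Yalek Station is at UTC+13:00.
18:57 UTC + 13h = 07:57 Yalek Station (rolling into the next day, 21 February 2022).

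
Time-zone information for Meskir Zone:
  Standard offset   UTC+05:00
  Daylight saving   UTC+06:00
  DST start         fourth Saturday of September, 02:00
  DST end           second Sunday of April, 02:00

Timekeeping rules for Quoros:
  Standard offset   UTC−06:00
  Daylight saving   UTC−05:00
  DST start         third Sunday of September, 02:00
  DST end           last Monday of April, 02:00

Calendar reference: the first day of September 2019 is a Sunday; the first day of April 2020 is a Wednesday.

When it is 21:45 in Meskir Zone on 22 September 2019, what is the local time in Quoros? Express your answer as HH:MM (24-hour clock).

1 September 2019 is a Sunday, so the first Saturday is September 7 and the fourth is September 28.
1 April 2020 is a Wednesday, so the first Sunday is April 5 and the second is April 12.
22 September 2019 is outside the daylight-saving period (28 September 2019 – 12 April 2020), so Meskir Zone is on standard time, UTC+05:00.
21:45 Meskir Zone − 5h = 16:45 UTC.
1 September 2019 is a Sunday, so the first Sunday is September 1 and the third is September 15.
1 April 2020 is a Wednesday, so Mondays fall on 6, 13, 20, 27; the last is April 27.
At the standard offset (UTC−06:00), 16:45 UTC − 6h = 10:45 Quoros standard time.
The standard-time date in Quoros, 22 September 2019, falls between 15 September 2019 and 27 April 2020, so daylight saving is in effect and Quoros is at UTC−05:00.
16:45 UTC − 5h = 11:45 Quoros.

11:45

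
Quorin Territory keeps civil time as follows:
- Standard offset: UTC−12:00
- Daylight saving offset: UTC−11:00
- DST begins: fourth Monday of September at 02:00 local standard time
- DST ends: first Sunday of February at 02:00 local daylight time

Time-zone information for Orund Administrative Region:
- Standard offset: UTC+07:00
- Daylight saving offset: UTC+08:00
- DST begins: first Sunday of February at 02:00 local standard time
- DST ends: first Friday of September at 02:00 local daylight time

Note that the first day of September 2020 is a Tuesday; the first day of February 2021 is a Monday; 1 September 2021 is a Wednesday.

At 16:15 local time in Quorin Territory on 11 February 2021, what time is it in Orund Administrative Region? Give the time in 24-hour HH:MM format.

1 September 2020 is a Tuesday, so the first Monday is September 7 and the fourth is September 28.
1 February 2021 is a Monday, so the first Sunday is February 7.
Daylight saving runs 28 September 2020 – 7 February 2021; 11 February 2021 is outside that window, so Quorin Territory is on standard time at UTC−12:00.
16:15 Quorin Territory + 12h = 04:15 UTC (rolling into the next day, 12 February 2021).
1 February 2021 is a Monday, so the first Sunday is February 7.
1 September 2021 is a Wednesday, so the first Friday is September 3.
At the standard offset (UTC+07:00), 04:15 UTC + 7h = 11:15 Orund Administrative Region standard time.
The standard-time date in Orund Administrative Region, 12 February 2021, falls between 7 February and 3 September, so daylight saving is in effect and Orund Administrative Region is at UTC+08:00.
04:15 UTC + 8h = 12:15 Orund Administrative Region.

12:15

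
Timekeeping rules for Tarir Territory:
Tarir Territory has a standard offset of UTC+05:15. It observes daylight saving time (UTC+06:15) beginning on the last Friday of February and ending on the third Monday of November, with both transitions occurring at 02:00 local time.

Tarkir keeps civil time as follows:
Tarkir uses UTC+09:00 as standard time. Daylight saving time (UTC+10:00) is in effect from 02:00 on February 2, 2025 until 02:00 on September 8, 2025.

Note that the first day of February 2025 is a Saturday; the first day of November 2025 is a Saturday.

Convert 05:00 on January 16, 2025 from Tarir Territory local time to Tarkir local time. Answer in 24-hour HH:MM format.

1 February 2025 is a Saturday, so Fridays fall on 7, 14, 21, 28; the last is February 28.
1 November 2025 is a Saturday, so the first Monday is November 3 and the third is November 17.
January 16, 2025 does not fall between 28 February and 17 November, so daylight saving is not in effect and Tarir Territory is at UTC+05:15.
05:00 Tarir Territory − 5h15m = 23:45 UTC (rolling into the previous day, 15 January 2025).
At the standard offset (UTC+09:00), 23:45 UTC + 9h = 08:45 Tarkir standard time (rolling into the next day, 16 January 2025).
The standard-time date in Tarkir, January 16, 2025, is outside the daylight-saving period (2 February – 8 September), so Tarkir is on standard time, UTC+09:00.
23:45 UTC + 9h = 08:45 Tarkir (rolling into the next day, 16 January 2025).

08:45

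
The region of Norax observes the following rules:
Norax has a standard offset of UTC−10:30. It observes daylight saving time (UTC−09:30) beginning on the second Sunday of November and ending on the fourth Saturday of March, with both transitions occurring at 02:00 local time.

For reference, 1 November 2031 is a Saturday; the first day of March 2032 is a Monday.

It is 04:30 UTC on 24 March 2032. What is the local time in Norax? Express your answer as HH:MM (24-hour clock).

1 November 2031 is a Saturday, so the first Sunday is November 2 and the second is November 9.
1 March 2032 is a Monday, so the first Saturday is March 6 and the fourth is March 27.
At the standard offset (UTC−10:30), 04:30 UTC − 10h30m = 18:00 Norax standard time (rolling into the previous day, 23 March 2032).
Daylight saving runs 9 November 2031 – 27 March 2032; the standard-time date in Norax, 23 March 2032, is inside that window, so Norax is at UTC−09:30.
04:30 UTC − 9h30m = 19:00 local (rolling into the previous day, 23 March 2032).

19:00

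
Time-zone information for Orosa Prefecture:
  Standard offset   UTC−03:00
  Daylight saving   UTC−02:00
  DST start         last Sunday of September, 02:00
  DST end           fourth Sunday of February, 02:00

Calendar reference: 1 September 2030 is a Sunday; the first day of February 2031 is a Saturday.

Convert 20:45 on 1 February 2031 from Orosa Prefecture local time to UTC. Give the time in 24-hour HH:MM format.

1 September 2030 is a Sunday, so Sundays fall on 1, 8, 15, 22, 29; the last is September 29.
1 February 2031 is a Saturday, so the first Sunday is February 2 and the fourth is February 23.
1 February 2031 lies within the daylight-saving period (29 September 2030 – 23 February 2031), so Orosa Prefecture is on daylight time, UTC−02:00.
20:45 local + 2h = 22:45 UTC.

22:45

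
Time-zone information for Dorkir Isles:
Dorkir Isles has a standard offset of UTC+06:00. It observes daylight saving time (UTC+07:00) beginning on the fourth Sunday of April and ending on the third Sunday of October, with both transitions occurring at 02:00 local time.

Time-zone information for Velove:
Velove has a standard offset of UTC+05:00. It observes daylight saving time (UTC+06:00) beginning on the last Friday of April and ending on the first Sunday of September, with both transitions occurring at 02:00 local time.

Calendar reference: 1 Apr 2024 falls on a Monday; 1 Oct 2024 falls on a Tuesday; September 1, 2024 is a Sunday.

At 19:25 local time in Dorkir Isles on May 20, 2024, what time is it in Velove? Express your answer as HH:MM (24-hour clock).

18:25

1 April 2024 is a Monday, so the first Sunday is April 7 and the fourth is April 28.
1 October 2024 is a Tuesday, so the first Sunday is October 6 and the third is October 20.
May 20, 2024 lies within the daylight-saving period (28 April – 20 October), so Dorkir Isles is on daylight time, UTC+07:00.
19:25 Dorkir Isles − 7h = 12:25 UTC.
1 April 2024 is a Monday, so Fridays fall on 5, 12, 19, 26; the last is April 26.
1 September 2024 is a Sunday, so the first Sunday is September 1.
At the standard offset (UTC+05:00), 12:25 UTC + 5h = 17:25 Velove standard time.
Daylight saving runs 26 April – 1 September; the standard-time date in Velove, May 20, 2024, is inside that window, so Velove is at UTC+06:00.
12:25 UTC + 6h = 18:25 Velove.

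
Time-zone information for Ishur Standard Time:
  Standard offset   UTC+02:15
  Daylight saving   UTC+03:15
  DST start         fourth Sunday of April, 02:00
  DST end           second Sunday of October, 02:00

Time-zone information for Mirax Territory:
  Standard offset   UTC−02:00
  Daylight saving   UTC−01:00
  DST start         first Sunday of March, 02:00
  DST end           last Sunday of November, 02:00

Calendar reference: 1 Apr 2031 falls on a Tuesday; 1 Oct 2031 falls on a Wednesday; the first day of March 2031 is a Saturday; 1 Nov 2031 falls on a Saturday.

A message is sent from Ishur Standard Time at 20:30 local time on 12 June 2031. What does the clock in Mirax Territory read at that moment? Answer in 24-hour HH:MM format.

1 April 2031 is a Tuesday, so the first Sunday is April 6 and the fourth is April 27.
1 October 2031 is a Wednesday, so the first Sunday is October 5 and the second is October 12.
Daylight saving runs 27 April – 12 October; 12 June 2031 is inside that window, so Ishur Standard Time is at UTC+03:15.
20:30 Ishur Standard Time − 3h15m = 17:15 UTC.
1 March 2031 is a Saturday, so the first Sunday is March 2.
1 November 2031 is a Saturday, so Sundays fall on 2, 9, 16, 23, 30; the last is November 30.
At the standard offset (UTC−02:00), 17:15 UTC − 2h = 15:15 Mirax Territory standard time.
The standard-time date in Mirax Territory, 12 June 2031, falls between 2 March and 30 November, so daylight saving is in effect and Mirax Territory is at UTC−01:00.
17:15 UTC − 1h = 16:15 Mirax Territory.

16:15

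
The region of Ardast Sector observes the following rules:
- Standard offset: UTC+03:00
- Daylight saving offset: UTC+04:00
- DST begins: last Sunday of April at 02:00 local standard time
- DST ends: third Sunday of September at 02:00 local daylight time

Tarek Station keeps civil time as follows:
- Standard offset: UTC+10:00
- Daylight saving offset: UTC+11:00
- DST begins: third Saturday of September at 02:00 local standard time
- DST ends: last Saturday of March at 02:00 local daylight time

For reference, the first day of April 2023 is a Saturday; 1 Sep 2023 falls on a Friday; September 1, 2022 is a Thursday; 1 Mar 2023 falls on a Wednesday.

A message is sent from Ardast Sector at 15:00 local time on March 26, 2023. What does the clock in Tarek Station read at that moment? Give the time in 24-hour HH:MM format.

1 April 2023 is a Saturday, so Sundays fall on 2, 9, 16, 23, 30; the last is April 30.
1 September 2023 is a Friday, so the first Sunday is September 3 and the third is September 17.
March 26, 2023 does not fall between 30 April and 17 September, so daylight saving is not in effect and Ardast Sector is at UTC+03:00.
15:00 Ardast Sector − 3h = 12:00 UTC.
1 September 2022 is a Thursday, so the first Saturday is September 3 and the third is September 17.
1 March 2023 is a Wednesday, so Saturdays fall on 4, 11, 18, 25; the last is March 25.
At the standard offset (UTC+10:00), 12:00 UTC + 10h = 22:00 Tarek Station standard time.
The standard-time date in Tarek Station, March 26, 2023, does not fall between 17 September 2022 and 25 March 2023, so daylight saving is not in effect and Tarek Station is at UTC+10:00.
12:00 UTC + 10h = 22:00 Tarek Station.

22:00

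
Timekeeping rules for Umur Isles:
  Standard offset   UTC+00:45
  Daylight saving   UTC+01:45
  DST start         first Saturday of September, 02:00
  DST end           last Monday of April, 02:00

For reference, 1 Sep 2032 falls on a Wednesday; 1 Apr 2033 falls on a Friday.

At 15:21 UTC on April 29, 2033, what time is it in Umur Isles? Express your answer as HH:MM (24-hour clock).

1 September 2032 is a Wednesday, so the first Saturday is September 4.
1 April 2033 is a Friday, so Mondays fall on 4, 11, 18, 25; the last is April 25.
At the standard offset (UTC+00:45), 15:21 UTC + 0h45m = 16:06 Umur Isles standard time.
The standard-time date in Umur Isles, April 29, 2033, is outside the daylight-saving period (4 September 2032 – 25 April 2033), so Umur Isles is on standard time, UTC+00:45.
15:21 UTC + 0h45m = 16:06 local.

16:06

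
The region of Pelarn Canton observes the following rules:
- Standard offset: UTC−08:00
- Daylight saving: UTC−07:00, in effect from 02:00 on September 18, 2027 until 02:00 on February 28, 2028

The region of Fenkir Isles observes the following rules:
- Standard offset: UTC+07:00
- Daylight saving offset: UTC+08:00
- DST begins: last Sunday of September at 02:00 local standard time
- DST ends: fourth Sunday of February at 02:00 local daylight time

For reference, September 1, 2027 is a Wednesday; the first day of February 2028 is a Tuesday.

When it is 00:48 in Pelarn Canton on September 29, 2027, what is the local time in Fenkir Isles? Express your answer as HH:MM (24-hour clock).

15:48

September 29, 2027 falls between 18 September 2027 and 28 February 2028, so daylight saving is in effect and Pelarn Canton is at UTC−07:00.
00:48 Pelarn Canton + 7h = 07:48 UTC.
1 September 2027 is a Wednesday, so Sundays fall on 5, 12, 19, 26; the last is September 26.
1 February 2028 is a Tuesday, so the first Sunday is February 6 and the fourth is February 27.
At the standard offset (UTC+07:00), 07:48 UTC + 7h = 14:48 Fenkir Isles standard time.
The standard-time date in Fenkir Isles, September 29, 2027, falls between 26 September 2027 and 27 February 2028, so daylight saving is in effect and Fenkir Isles is at UTC+08:00.
07:48 UTC + 8h = 15:48 Fenkir Isles.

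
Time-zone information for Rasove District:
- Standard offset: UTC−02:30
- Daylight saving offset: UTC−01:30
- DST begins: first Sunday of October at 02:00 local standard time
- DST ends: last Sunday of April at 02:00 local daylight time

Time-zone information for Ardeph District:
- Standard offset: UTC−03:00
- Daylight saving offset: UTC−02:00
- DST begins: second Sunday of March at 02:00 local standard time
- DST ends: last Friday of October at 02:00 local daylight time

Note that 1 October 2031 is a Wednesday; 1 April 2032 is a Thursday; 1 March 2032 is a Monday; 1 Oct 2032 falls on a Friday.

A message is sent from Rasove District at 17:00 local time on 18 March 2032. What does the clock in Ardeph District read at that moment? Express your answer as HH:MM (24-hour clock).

1 October 2031 is a Wednesday, so the first Sunday is October 5.
1 April 2032 is a Thursday, so Sundays fall on 4, 11, 18, 25; the last is April 25.
18 March 2032 falls between 5 October 2031 and 25 April 2032, so daylight saving is in effect and Rasove District is at UTC−01:30.
17:00 Rasove District + 1h30m = 18:30 UTC.
1 March 2032 is a Monday, so the first Sunday is March 7 and the second is March 14.
1 October 2032 is a Friday, so Fridays fall on 1, 8, 15, 22, 29; the last is October 29.
At the standard offset (UTC−03:00), 18:30 UTC − 3h = 15:30 Ardeph District standard time.
The standard-time date in Ardeph District, 18 March 2032, falls between 14 March and 29 October, so daylight saving is in effect and Ardeph District is at UTC−02:00.
18:30 UTC − 2h = 16:30 Ardeph District.

16:30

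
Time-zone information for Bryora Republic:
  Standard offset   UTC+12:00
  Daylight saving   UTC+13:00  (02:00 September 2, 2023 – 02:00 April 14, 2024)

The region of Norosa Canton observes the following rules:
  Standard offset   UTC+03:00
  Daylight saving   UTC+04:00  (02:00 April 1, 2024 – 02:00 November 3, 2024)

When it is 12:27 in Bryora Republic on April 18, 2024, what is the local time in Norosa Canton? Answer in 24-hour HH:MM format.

April 18, 2024 does not fall between 2 September 2023 and 14 April 2024, so daylight saving is not in effect and Bryora Republic is at UTC+12:00.
12:27 Bryora Republic − 12h = 00:27 UTC.
At the standard offset (UTC+03:00), 00:27 UTC + 3h = 03:27 Norosa Canton standard time.
Daylight saving runs 1 April – 3 November; the standard-time date in Norosa Canton, April 18, 2024, is inside that window, so Norosa Canton is at UTC+04:00.
00:27 UTC + 4h = 04:27 Norosa Canton.

04:27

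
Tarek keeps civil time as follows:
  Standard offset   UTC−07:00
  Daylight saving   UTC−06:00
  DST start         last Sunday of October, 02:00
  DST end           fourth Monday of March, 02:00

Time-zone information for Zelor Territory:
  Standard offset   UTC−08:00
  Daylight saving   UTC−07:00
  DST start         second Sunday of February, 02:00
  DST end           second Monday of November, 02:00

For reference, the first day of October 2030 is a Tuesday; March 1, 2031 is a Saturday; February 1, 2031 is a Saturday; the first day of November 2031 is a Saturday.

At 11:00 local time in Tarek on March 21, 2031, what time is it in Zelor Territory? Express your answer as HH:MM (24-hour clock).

10:00

1 October 2030 is a Tuesday, so Sundays fall on 6, 13, 20, 27; the last is October 27.
1 March 2031 is a Saturday, so the first Monday is March 3 and the fourth is March 24.
Daylight saving runs 27 October 2030 – 24 March 2031; March 21, 2031 is inside that window, so Tarek is at UTC−06:00.
11:00 Tarek + 6h = 17:00 UTC.
1 February 2031 is a Saturday, so the first Sunday is February 2 and the second is February 9.
1 November 2031 is a Saturday, so the first Monday is November 3 and the second is November 10.
At the standard offset (UTC−08:00), 17:00 UTC − 8h = 09:00 Zelor Territory standard time.
Daylight saving runs 9 February – 10 November; the standard-time date in Zelor Territory, March 21, 2031, is inside that window, so Zelor Territory is at UTC−07:00.
17:00 UTC − 7h = 10:00 Zelor Territory.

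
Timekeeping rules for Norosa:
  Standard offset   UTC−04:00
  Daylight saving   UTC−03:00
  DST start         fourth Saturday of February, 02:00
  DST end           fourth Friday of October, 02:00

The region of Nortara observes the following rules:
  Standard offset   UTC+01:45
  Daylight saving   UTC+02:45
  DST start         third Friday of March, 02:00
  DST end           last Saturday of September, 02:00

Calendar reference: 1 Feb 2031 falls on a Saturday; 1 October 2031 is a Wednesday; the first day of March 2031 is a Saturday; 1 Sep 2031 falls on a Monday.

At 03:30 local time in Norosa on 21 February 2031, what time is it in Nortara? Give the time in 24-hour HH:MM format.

1 February 2031 is a Saturday, so the first Saturday is February 1 and the fourth is February 22.
1 October 2031 is a Wednesday, so the first Friday is October 3 and the fourth is October 24.
Daylight saving runs 22 February – 24 October; 21 February 2031 is outside that window, so Norosa is on standard time at UTC−04:00.
03:30 Norosa + 4h = 07:30 UTC.
1 March 2031 is a Saturday, so the first Friday is March 7 and the third is March 21.
1 September 2031 is a Monday, so Saturdays fall on 6, 13, 20, 27; the last is September 27.
At the standard offset (UTC+01:45), 07:30 UTC + 1h45m = 09:15 Nortara standard time.
The standard-time date in Nortara, 21 February 2031, is outside the daylight-saving period (21 March – 27 September), so Nortara is on standard time, UTC+01:45.
07:30 UTC + 1h45m = 09:15 Nortara.

09:15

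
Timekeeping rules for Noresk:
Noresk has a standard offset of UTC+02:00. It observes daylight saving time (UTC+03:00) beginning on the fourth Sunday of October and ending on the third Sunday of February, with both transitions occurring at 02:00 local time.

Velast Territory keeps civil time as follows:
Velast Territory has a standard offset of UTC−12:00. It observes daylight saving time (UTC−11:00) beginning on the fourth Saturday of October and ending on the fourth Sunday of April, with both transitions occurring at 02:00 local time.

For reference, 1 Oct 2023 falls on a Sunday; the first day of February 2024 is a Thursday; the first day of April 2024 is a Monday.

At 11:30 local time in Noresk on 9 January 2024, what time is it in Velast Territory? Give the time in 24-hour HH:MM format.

1 October 2023 is a Sunday, so the first Sunday is October 1 and the fourth is October 22.
1 February 2024 is a Thursday, so the first Sunday is February 4 and the third is February 18.
9 January 2024 falls between 22 October 2023 and 18 February 2024, so daylight saving is in effect and Noresk is at UTC+03:00.
11:30 Noresk − 3h = 08:30 UTC.
1 October 2023 is a Sunday, so the first Saturday is October 7 and the fourth is October 28.
1 April 2024 is a Monday, so the first Sunday is April 7 and the fourth is April 28.
At the standard offset (UTC−12:00), 08:30 UTC − 12h = 20:30 Velast Territory standard time (rolling into the previous day, 8 January 2024).
The standard-time date in Velast Territory, 8 January 2024, falls between 28 October 2023 and 28 April 2024, so daylight saving is in effect and Velast Territory is at UTC−11:00.
08:30 UTC − 11h = 21:30 Velast Territory (rolling into the previous day, 8 January 2024).

21:30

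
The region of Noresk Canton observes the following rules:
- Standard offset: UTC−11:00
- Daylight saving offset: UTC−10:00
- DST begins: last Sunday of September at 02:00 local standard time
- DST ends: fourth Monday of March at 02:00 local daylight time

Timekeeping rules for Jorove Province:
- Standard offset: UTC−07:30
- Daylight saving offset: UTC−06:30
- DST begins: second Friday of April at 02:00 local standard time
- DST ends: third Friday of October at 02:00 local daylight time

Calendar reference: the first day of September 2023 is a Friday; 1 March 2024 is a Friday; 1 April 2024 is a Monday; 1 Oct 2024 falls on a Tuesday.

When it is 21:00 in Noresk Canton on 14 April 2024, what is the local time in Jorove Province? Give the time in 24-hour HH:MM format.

1 September 2023 is a Friday, so Sundays fall on 3, 10, 17, 24; the last is September 24.
1 March 2024 is a Friday, so the first Monday is March 4 and the fourth is March 25.
14 April 2024 does not fall between 24 September 2023 and 25 March 2024, so daylight saving is not in effect and Noresk Canton is at UTC−11:00.
21:00 Noresk Canton + 11h = 08:00 UTC (rolling into the next day, 15 April 2024).
1 April 2024 is a Monday, so the first Friday is April 5 and the second is April 12.
1 October 2024 is a Tuesday, so the first Friday is October 4 and the third is October 18.
At the standard offset (UTC−07:30), 08:00 UTC − 7h30m = 00:30 Jorove Province standard time.
The standard-time date in Jorove Province, 15 April 2024, falls between 12 April and 18 October, so daylight saving is in effect and Jorove Province is at UTC−06:30.
08:00 UTC − 6h30m = 01:30 Jorove Province.

01:30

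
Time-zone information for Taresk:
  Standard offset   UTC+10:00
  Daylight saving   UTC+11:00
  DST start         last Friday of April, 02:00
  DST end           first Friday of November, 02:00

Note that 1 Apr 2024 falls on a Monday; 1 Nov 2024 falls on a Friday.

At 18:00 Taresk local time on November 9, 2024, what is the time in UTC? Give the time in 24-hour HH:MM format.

08:00

1 April 2024 is a Monday, so Fridays fall on 5, 12, 19, 26; the last is April 26.
1 November 2024 is a Friday, so the first Friday is November 1.
Daylight saving runs 26 April – 1 November; November 9, 2024 is outside that window, so Taresk is on standard time at UTC+10:00.
18:00 local − 10h = 08:00 UTC.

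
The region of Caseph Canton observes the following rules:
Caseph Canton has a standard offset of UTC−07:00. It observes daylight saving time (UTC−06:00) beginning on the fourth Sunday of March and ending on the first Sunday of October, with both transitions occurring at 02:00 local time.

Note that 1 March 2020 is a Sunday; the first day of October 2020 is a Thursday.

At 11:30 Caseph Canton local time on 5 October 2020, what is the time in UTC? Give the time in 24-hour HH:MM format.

18:30

1 March 2020 is a Sunday, so the first Sunday is March 1 and the fourth is March 22.
1 October 2020 is a Thursday, so the first Sunday is October 4.
5 October 2020 is outside the daylight-saving period (22 March – 4 October), so Caseph Canton is on standard time, UTC−07:00.
11:30 local + 7h = 18:30 UTC.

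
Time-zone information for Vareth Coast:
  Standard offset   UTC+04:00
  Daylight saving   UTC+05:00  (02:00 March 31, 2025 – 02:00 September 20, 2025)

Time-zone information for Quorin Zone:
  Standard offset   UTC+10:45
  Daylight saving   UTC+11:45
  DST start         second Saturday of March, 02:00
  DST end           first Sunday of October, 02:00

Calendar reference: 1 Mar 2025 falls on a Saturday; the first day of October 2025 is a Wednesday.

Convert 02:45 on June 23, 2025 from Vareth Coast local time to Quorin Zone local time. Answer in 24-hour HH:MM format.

09:30

June 23, 2025 falls between 31 March and 20 September, so daylight saving is in effect and Vareth Coast is at UTC+05:00.
02:45 Vareth Coast − 5h = 21:45 UTC (rolling into the previous day, 22 June 2025).
1 March 2025 is a Saturday, so the first Saturday is March 1 and the second is March 8.
1 October 2025 is a Wednesday, so the first Sunday is October 5.
At the standard offset (UTC+10:45), 21:45 UTC + 10h45m = 08:30 Quorin Zone standard time (rolling into the next day, 23 June 2025).
The standard-time date in Quorin Zone, June 23, 2025, lies within the daylight-saving period (8 March – 5 October), so Quorin Zone is on daylight time, UTC+11:45.
21:45 UTC + 11h45m = 09:30 Quorin Zone (rolling into the next day, 23 June 2025).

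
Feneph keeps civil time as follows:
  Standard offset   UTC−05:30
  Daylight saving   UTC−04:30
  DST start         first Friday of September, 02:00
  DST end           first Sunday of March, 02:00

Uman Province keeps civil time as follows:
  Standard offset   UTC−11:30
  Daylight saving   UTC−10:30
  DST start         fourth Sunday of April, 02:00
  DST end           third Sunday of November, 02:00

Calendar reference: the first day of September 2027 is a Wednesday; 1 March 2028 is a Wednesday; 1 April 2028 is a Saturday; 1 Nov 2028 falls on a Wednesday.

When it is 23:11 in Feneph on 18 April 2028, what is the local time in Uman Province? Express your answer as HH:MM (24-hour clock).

17:11

1 September 2027 is a Wednesday, so the first Friday is September 3.
1 March 2028 is a Wednesday, so the first Sunday is March 5.
18 April 2028 does not fall between 3 September 2027 and 5 March 2028, so daylight saving is not in effect and Feneph is at UTC−05:30.
23:11 Feneph + 5h30m = 04:41 UTC (rolling into the next day, 19 April 2028).
1 April 2028 is a Saturday, so the first Sunday is April 2 and the fourth is April 23.
1 November 2028 is a Wednesday, so the first Sunday is November 5 and the third is November 19.
At the standard offset (UTC−11:30), 04:41 UTC − 11h30m = 17:11 Uman Province standard time (rolling into the previous day, 18 April 2028).
The standard-time date in Uman Province, 18 April 2028, is outside the daylight-saving period (23 April – 19 November), so Uman Province is on standard time, UTC−11:30.
04:41 UTC − 11h30m = 17:11 Uman Province (rolling into the previous day, 18 April 2028).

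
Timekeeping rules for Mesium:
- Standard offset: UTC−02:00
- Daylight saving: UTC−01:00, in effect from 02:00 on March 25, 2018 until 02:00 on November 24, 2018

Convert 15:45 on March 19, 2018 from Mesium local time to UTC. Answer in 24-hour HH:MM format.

17:45

March 19, 2018 does not fall between 25 March and 24 November, so daylight saving is not in effect and Mesium is at UTC−02:00.
15:45 local + 2h = 17:45 UTC.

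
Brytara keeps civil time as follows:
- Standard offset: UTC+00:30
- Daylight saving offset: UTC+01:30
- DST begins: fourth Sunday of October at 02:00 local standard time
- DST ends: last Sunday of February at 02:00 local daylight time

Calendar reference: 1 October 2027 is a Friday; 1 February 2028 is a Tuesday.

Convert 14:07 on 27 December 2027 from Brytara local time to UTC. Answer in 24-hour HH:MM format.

1 October 2027 is a Friday, so the first Sunday is October 3 and the fourth is October 24.
1 February 2028 is a Tuesday, so Sundays fall on 6, 13, 20, 27; the last is February 27.
27 December 2027 falls between 24 October 2027 and 27 February 2028, so daylight saving is in effect and Brytara is at UTC+01:30.
14:07 local − 1h30m = 12:37 UTC.

12:37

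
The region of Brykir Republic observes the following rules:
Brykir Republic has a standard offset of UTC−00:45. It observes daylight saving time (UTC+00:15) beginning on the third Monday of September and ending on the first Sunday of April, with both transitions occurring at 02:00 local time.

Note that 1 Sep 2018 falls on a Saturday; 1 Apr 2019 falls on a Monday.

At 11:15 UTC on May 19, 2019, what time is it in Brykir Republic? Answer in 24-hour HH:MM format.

1 September 2018 is a Saturday, so the first Monday is September 3 and the third is September 17.
1 April 2019 is a Monday, so the first Sunday is April 7.
At the standard offset (UTC−00:45), 11:15 UTC − 0h45m = 10:30 Brykir Republic standard time.
The standard-time date in Brykir Republic, May 19, 2019, does not fall between 17 September 2018 and 7 April 2019, so daylight saving is not in effect and Brykir Republic is at UTC−00:45.
11:15 UTC − 0h45m = 10:30 local.

10:30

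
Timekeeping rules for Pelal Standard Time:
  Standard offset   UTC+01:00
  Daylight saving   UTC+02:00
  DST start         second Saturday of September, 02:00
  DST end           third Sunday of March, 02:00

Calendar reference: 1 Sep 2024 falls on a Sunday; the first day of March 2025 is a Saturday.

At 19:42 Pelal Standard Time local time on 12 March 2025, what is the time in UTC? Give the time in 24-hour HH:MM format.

17:42

1 September 2024 is a Sunday, so the first Saturday is September 7 and the second is September 14.
1 March 2025 is a Saturday, so the first Sunday is March 2 and the third is March 16.
12 March 2025 lies within the daylight-saving period (14 September 2024 – 16 March 2025), so Pelal Standard Time is on daylight time, UTC+02:00.
19:42 local − 2h = 17:42 UTC.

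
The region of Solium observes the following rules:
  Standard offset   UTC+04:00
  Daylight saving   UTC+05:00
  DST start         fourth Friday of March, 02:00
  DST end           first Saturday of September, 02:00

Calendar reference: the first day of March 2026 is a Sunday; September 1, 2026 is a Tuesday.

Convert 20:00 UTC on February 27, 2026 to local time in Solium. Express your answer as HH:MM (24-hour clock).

00:00

1 March 2026 is a Sunday, so the first Friday is March 6 and the fourth is March 27.
1 September 2026 is a Tuesday, so the first Saturday is September 5.
At the standard offset (UTC+04:00), 20:00 UTC + 4h = 00:00 Solium standard time (rolling into the next day, 28 February 2026).
The standard-time date in Solium, February 28, 2026, does not fall between 27 March and 5 September, so daylight saving is not in effect and Solium is at UTC+04:00.
20:00 UTC + 4h = 00:00 local (rolling into the next day, 28 February 2026).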